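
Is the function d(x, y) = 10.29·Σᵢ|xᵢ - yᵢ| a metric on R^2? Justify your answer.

Yes. The L1 (Manhattan) norm induces a metric on R^2, and multiplying a metric by a positive constant 10.29 > 0 preserves all four axioms: non-negativity (10.29·||x-y|| ≥ 0), identity (10.29·||x-y|| = 0 ⟺ ||x-y|| = 0 ⟺ x = y), symmetry (||x-y|| = ||y-x||), and the triangle inequality (10.29·||x-z|| ≤ 10.29·||x-y|| + 10.29·||y-z||). So d is a metric.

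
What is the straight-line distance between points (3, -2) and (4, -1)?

√(Σ(x_i - y_i)²) = √((3 - 4)² + (-2 - (-1))²)
= √((-1)² + (-1)²) = √(1 + 1) = √2 ≈ 1.4142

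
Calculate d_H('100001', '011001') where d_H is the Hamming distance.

Differing positions: 1, 2, 3. Hamming distance = 3.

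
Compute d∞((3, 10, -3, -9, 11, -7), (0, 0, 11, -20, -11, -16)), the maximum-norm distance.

max(|x_i - y_i|) = max(|3 - 0|, |10 - 0|, |-3 - 11|, |-9 - (-20)|, |11 - (-11)|, |-7 - (-16)|) = max(3, 10, 14, 11, 22, 9) = 22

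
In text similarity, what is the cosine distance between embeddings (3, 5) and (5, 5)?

With u = (3, 5), v = (5, 5):
u·v = 3·5 + 5·5 = 15 + 25 = 40.
|u| = √(3² + 5²) = √34, |v| = √(5² + 5²) = √50, so |u||v| = √(34·50) = √1700.
cos θ = (u·v)/(|u||v|) = 40/√1700 ≈ 0.9701
Cosine distance = 1 - cos θ ≈ 1 - 0.9701 = 0.0299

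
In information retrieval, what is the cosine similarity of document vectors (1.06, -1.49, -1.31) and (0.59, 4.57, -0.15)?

With u = (1.06, -1.49, -1.31), v = (0.59, 4.57, -0.15):
u·v = 1.06·0.59 + (-1.49)·4.57 + (-1.31)·(-0.15) = 0.6254 + (-6.8093) + 0.1965 = -5.9874.
|u| = √(1.06² + (-1.49)² + (-1.31)²) = √(1.1236 + 2.2201 + 1.7161) = √5.0598, |v| = √(0.59² + 4.57² + (-0.15)²) = √(0.3481 + 20.8849 + 0.0225) = √21.2555.
cos θ = (u·v)/(|u||v|) = -5.9874/(√5.0598·√21.2555) ≈ -0.5773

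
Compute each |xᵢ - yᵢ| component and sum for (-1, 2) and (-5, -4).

Σ|x_i - y_i| = |-1 - (-5)| + |2 - (-4)| = 4 + 6 = 10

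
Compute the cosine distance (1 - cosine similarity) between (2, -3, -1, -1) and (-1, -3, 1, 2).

With u = (2, -3, -1, -1), v = (-1, -3, 1, 2):
u·v = 2·(-1) + (-3)·(-3) + (-1)·1 + (-1)·2 = (-2) + 9 + (-1) + (-2) = 4.
|u| = √(2² + (-3)² + (-1)² + (-1)²) = √15, |v| = √((-1)² + (-3)² + 1² + 2²) = √15, so |u||v| = √(15·15) = √225 = 15.
cos θ = (u·v)/(|u||v|) = 4/15 ≈ 0.2667
Cosine distance = 1 - cos θ ≈ 1 - 0.2667 = 0.7333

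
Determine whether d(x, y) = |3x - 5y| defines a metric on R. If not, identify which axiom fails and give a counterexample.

No. d fails symmetry: d(5, 8) = |3·5 - 5·8| = |-25| = 25, but d(8, 5) = |3·8 - 5·5| = |-1| = 1. Since 25 ≠ 1, d(x,y) ≠ d(y,x) in general.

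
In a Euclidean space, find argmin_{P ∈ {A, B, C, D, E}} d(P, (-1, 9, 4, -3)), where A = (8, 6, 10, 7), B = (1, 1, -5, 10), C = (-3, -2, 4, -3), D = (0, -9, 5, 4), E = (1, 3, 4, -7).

Distances: d(A) ≈ 15.0333, d(B) ≈ 17.8326, d(C) ≈ 11.1803, d(D) ≈ 19.3649, d(E) ≈ 7.4833. Nearest: E = (1, 3, 4, -7) with distance 7.4833.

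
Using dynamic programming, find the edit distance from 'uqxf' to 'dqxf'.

Let D[i][j] be the edit distance between the first i characters of 'uqxf' and the first j characters of 'dqxf', with D[i][0] = i, D[0][j] = j, and D[i][j] = D[i-1][j-1] if the characters match, else 1 + min(D[i-1][j], D[i][j-1], D[i-1][j-1]). Filling the table (rows: prefixes of 'uqxf', columns: prefixes of 'dqxf'):
     ε  d  q  x  f
  ε  0  1  2  3  4
  u  1  1  2  3  4
  q  2  2  1  2  3
  x  3  3  2  1  2
  f  4  4  3  2  1
The bottom-right entry gives D[4][4] = 1, so no sequence of fewer than 1 edit works. Backtracking through the table gives one optimal edit sequence (1 edit):
  uqxf → dqxf (sub u→d @1)
Edit distance = 1.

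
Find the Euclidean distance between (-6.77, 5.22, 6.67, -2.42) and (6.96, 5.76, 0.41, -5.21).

√(Σ(x_i - y_i)²) = √((-6.77 - 6.96)² + (5.22 - 5.76)² + (6.67 - 0.41)² + (-2.42 - (-5.21))²)
= √((-13.73)² + (-0.54)² + 6.26² + 2.79²) = √(188.5129 + 0.2916 + 39.1876 + 7.7841) = √235.7762 ≈ 15.355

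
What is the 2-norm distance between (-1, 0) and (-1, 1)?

(Σ|x_i - y_i|^2)^(1/2) = (|-1 - (-1)|^2 + |0 - 1|^2)^(1/2)
= (0^2 + 1^2)^(1/2) = (0 + 1)^(1/2) = (1)^(1/2) = 1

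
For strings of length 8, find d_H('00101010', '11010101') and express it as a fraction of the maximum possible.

Differing positions: 1, 2, 3, 4, 5, 6, 7, 8. Hamming distance = 8. The maximum possible Hamming distance for length-8 strings is 8, so d_H/8 = 8/8 = 1.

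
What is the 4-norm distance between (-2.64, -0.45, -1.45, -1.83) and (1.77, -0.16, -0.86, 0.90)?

(Σ|x_i - y_i|^4)^(1/4) = (|-2.64 - 1.77|^4 + |-0.45 - (-0.16)|^4 + |-1.45 - (-0.86)|^4 + |-1.83 - 0.9|^4)^(1/4)
= (4.41^4 + 0.29^4 + 0.59^4 + 2.73^4)^(1/4) ≈ (378.2286 + 0.0071 + 0.1212 + 55.5457)^(1/4) = (433.9026)^(1/4) ≈ 4.564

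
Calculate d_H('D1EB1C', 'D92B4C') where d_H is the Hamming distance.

Differing positions: 2, 3, 5. Hamming distance = 3.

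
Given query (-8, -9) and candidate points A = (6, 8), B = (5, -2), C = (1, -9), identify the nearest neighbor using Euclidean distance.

Distances: d(A) ≈ 22.0227, d(B) ≈ 14.7648, d(C) = 9. Nearest: C = (1, -9) with distance 9.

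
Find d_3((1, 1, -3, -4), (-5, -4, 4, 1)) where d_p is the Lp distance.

(Σ|x_i - y_i|^3)^(1/3) = (|1 - (-5)|^3 + |1 - (-4)|^3 + |-3 - 4|^3 + |-4 - 1|^3)^(1/3)
= (6^3 + 5^3 + 7^3 + 5^3)^(1/3) = (216 + 125 + 343 + 125)^(1/3) = (809)^(1/3) ≈ 9.3179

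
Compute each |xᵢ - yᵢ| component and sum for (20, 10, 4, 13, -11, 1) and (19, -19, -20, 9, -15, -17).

Σ|x_i - y_i| = |20 - 19| + |10 - (-19)| + |4 - (-20)| + |13 - 9| + |-11 - (-15)| + |1 - (-17)| = 1 + 29 + 24 + 4 + 4 + 18 = 80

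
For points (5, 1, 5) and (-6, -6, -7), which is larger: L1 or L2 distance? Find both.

L1 = |5 - (-6)| + |1 - (-6)| + |5 - (-7)| = 11 + 7 + 12 = 30
L2 = √(11² + 7² + 12²) = √314 ≈ 17.72
L1 ≥ L2 always (equality iff movement is along one axis); L1 > L2 here.
Ratio L1/L2 = 30/√314 ≈ 1.693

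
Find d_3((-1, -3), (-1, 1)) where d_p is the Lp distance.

(Σ|x_i - y_i|^3)^(1/3) = (|-1 - (-1)|^3 + |-3 - 1|^3)^(1/3)
= (0^3 + 4^3)^(1/3) = (0 + 64)^(1/3) = (64)^(1/3) = 4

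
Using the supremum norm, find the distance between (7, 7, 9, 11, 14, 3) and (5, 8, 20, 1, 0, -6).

max(|x_i - y_i|) = max(|7 - 5|, |7 - 8|, |9 - 20|, |11 - 1|, |14 - 0|, |3 - (-6)|) = max(2, 1, 11, 10, 14, 9) = 14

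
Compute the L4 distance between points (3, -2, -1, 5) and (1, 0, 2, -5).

(Σ|x_i - y_i|^4)^(1/4) = (|3 - 1|^4 + |-2 - 0|^4 + |-1 - 2|^4 + |5 - (-5)|^4)^(1/4)
= (2^4 + 2^4 + 3^4 + 10^4)^(1/4) = (16 + 16 + 81 + 10000)^(1/4) = (10113)^(1/4) ≈ 10.0281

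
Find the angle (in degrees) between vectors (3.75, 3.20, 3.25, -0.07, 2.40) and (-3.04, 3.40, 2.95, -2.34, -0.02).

With u = (3.75, 3.20, 3.25, -0.07, 2.40), v = (-3.04, 3.40, 2.95, -2.34, -0.02):
u·v = 3.75·(-3.04) + 3.2·3.4 + 3.25·2.95 + (-0.07)·(-2.34) + 2.4·(-0.02) = (-11.4) + 10.88 + 9.5875 + 0.1638 + (-0.048) = 9.1833.
|u| = √(3.75² + 3.2² + 3.25² + (-0.07)² + 2.4²) = √(14.0625 + 10.24 + 10.5625 + 0.0049 + 5.76) = √40.6299, |v| = √((-3.04)² + 3.4² + 2.95² + (-2.34)² + (-0.02)²) = √(9.2416 + 11.56 + 8.7025 + 5.4756 + 0.0004) = √34.9801.
cos θ = (u·v)/(|u||v|) = 9.1833/(√40.6299·√34.9801) ≈ 0.243593
θ = arccos(0.243593) ≈ 75.9°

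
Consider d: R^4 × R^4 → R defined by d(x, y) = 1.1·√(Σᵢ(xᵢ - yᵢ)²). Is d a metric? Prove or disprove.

Yes. The L2 (Euclidean) norm induces a metric on R^4, and multiplying a metric by a positive constant 1.1 > 0 preserves all four axioms: non-negativity (1.1·||x-y|| ≥ 0), identity (1.1·||x-y|| = 0 ⟺ ||x-y|| = 0 ⟺ x = y), symmetry (||x-y|| = ||y-x||), and the triangle inequality (1.1·||x-z|| ≤ 1.1·||x-y|| + 1.1·||y-z||). So d is a metric.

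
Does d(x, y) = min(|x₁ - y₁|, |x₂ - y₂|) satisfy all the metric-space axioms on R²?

No. d fails identity of indiscernibles: take x = (5, 0) and y = (5, 1). Then d(x,y) = min(|5 - 5|, |0 - 1|) = min(0, 1) = 0, yet x ≠ y.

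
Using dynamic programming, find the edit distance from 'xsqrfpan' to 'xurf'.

Let D[i][j] be the edit distance between the first i characters of 'xsqrfpan' and the first j characters of 'xurf', with D[i][0] = i, D[0][j] = j, and D[i][j] = D[i-1][j-1] if the characters match, else 1 + min(D[i-1][j], D[i][j-1], D[i-1][j-1]). Filling the table (rows: prefixes of 'xsqrfpan', columns: prefixes of 'xurf'):
     ε  x  u  r  f
  ε  0  1  2  3  4
  x  1  0  1  2  3
  s  2  1  1  2  3
  q  3  2  2  2  3
  r  4  3  3  2  3
  f  5  4  4  3  2
  p  6  5  5  4  3
  a  7  6  6  5  4
  n  8  7  7  6  5
The bottom-right entry gives D[8][4] = 5, so no sequence of fewer than 5 edits works. Backtracking through the table gives one optimal edit sequence (5 edits):
  xsqrfpan → xqrfpan (del s @2)
  xqrfpan → xurfpan (sub q→u @2)
  xurfpan → xurfan (del p @5)
  xurfan → xurfn (del a @5)
  xurfn → xurf (del n @5)
Edit distance = 5.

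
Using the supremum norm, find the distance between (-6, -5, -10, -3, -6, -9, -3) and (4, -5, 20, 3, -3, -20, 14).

max(|x_i - y_i|) = max(|-6 - 4|, |-5 - (-5)|, |-10 - 20|, |-3 - 3|, |-6 - (-3)|, |-9 - (-20)|, |-3 - 14|) = max(10, 0, 30, 6, 3, 11, 17) = 30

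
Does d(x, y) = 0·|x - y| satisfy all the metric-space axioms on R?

No. With c = 0, d(x,y) = 0 for all x, y. This fails identity of indiscernibles: d(2, 7) = 0 but 2 ≠ 7.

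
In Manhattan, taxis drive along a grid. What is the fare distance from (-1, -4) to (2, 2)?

Σ|x_i - y_i| = |-1 - 2| + |-4 - 2| = 3 + 6 = 9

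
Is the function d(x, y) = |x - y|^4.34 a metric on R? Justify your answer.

No. d(x,y) = |x-y|^4.34 fails the triangle inequality since p = 4.34 > 1. Counterexample: x = -5, y = -4, z = -1. d(x,z) = |-5 - (-1)|^4.34 = 4^4.34 ≈ 410.1478, but d(x,y) + d(y,z) = 1^4.34 + 3^4.34 ≈ 1 + 117.681 = 118.681. Since 410.1478 > 118.681, the triangle inequality is violated.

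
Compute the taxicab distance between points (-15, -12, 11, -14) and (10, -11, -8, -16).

Σ|x_i - y_i| = |-15 - 10| + |-12 - (-11)| + |11 - (-8)| + |-14 - (-16)| = 25 + 1 + 19 + 2 = 47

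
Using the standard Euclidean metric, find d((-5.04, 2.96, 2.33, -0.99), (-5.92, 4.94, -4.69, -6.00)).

√(Σ(x_i - y_i)²) = √((-5.04 - (-5.92))² + (2.96 - 4.94)² + (2.33 - (-4.69))² + (-0.99 - (-6))²)
= √(0.88² + (-1.98)² + 7.02² + 5.01²) = √(0.7744 + 3.9204 + 49.2804 + 25.1001) = √79.0753 ≈ 8.8924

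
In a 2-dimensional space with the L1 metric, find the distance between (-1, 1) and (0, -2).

Σ|x_i - y_i| = |-1 - 0| + |1 - (-2)| = 1 + 3 = 4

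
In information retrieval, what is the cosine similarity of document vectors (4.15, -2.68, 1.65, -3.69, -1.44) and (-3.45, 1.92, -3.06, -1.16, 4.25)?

With u = (4.15, -2.68, 1.65, -3.69, -1.44), v = (-3.45, 1.92, -3.06, -1.16, 4.25):
u·v = 4.15·(-3.45) + (-2.68)·1.92 + 1.65·(-3.06) + (-3.69)·(-1.16) + (-1.44)·4.25 = (-14.3175) + (-5.1456) + (-5.049) + 4.2804 + (-6.12) = -26.3517.
|u| = √(4.15² + (-2.68)² + 1.65² + (-3.69)² + (-1.44)²) = √(17.2225 + 7.1824 + 2.7225 + 13.6161 + 2.0736) = √42.8171, |v| = √((-3.45)² + 1.92² + (-3.06)² + (-1.16)² + 4.25²) = √(11.9025 + 3.6864 + 9.3636 + 1.3456 + 18.0625) = √44.3606.
cos θ = (u·v)/(|u||v|) = -26.3517/(√42.8171·√44.3606) ≈ -0.6046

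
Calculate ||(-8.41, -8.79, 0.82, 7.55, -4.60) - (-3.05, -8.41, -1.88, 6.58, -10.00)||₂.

√(Σ(x_i - y_i)²) = √((-8.41 - (-3.05))² + (-8.79 - (-8.41))² + (0.82 - (-1.88))² + (7.55 - 6.58)² + (-4.6 - (-10))²)
= √((-5.36)² + (-0.38)² + 2.7² + 0.97² + 5.4²) = √(28.7296 + 0.1444 + 7.29 + 0.9409 + 29.16) = √66.2649 ≈ 8.1403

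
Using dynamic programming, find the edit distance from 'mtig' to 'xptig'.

Let D[i][j] be the edit distance between the first i characters of 'mtig' and the first j characters of 'xptig', with D[i][0] = i, D[0][j] = j, and D[i][j] = D[i-1][j-1] if the characters match, else 1 + min(D[i-1][j], D[i][j-1], D[i-1][j-1]). Filling the table (rows: prefixes of 'mtig', columns: prefixes of 'xptig'):
     ε  x  p  t  i  g
  ε  0  1  2  3  4  5
  m  1  1  2  3  4  5
  t  2  2  2  2  3  4
  i  3  3  3  3  2  3
  g  4  4  4  4  3  2
The bottom-right entry gives D[4][5] = 2, so no sequence of fewer than 2 edits works. Backtracking through the table gives one optimal edit sequence (2 edits):
  mtig → xmtig (ins x @1)
  xmtig → xptig (sub m→p @2)
Edit distance = 2.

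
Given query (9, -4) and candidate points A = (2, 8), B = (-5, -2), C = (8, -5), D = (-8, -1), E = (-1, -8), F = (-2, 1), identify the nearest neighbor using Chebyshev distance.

Distances: d(A) = 12, d(B) = 14, d(C) = 1, d(D) = 17, d(E) = 10, d(F) = 11. Nearest: C = (8, -5) with distance 1.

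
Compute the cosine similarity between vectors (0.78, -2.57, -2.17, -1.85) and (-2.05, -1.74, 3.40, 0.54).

With u = (0.78, -2.57, -2.17, -1.85), v = (-2.05, -1.74, 3.40, 0.54):
u·v = 0.78·(-2.05) + (-2.57)·(-1.74) + (-2.17)·3.4 + (-1.85)·0.54 = (-1.599) + 4.4718 + (-7.378) + (-0.999) = -5.5042.
|u| = √(0.78² + (-2.57)² + (-2.17)² + (-1.85)²) = √(0.6084 + 6.6049 + 4.7089 + 3.4225) = √15.3447, |v| = √((-2.05)² + (-1.74)² + 3.4² + 0.54²) = √(4.2025 + 3.0276 + 11.56 + 0.2916) = √19.0817.
cos θ = (u·v)/(|u||v|) = -5.5042/(√15.3447·√19.0817) ≈ -0.3217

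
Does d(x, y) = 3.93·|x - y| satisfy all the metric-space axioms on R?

Yes. Since |x - y| is a metric on R and 3.93 > 0, the positive scalar multiple 3.93·|x - y| is also a metric: scaling by a positive constant preserves non-negativity, identity (d=0 ⟺ |x-y|=0 ⟺ x=y), symmetry, and the triangle inequality.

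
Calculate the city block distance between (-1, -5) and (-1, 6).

Σ|x_i - y_i| = |-1 - (-1)| + |-5 - 6| = 0 + 11 = 11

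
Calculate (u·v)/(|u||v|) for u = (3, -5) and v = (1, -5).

With u = (3, -5), v = (1, -5):
u·v = 3·1 + (-5)·(-5) = 3 + 25 = 28.
|u| = √(3² + (-5)²) = √34, |v| = √(1² + (-5)²) = √26, so |u||v| = √(34·26) = √884.
cos θ = (u·v)/(|u||v|) = 28/√884 ≈ 0.9417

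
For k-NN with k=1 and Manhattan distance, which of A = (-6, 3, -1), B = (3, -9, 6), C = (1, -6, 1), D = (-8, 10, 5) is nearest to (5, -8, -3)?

Distances: d(A) = 24, d(B) = 12, d(C) = 10, d(D) = 39. Nearest: C = (1, -6, 1) with distance 10.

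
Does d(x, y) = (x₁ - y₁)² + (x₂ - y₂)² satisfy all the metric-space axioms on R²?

No. The squared Euclidean distance fails the triangle inequality. Counterexample: x = (0, 0), y = (1, 3), z = (2, 6). d(x,z) = 2² + 6² = 40, but d(x,y) + d(y,z) = (1² + 3²) + (1² + 3²) = 10 + 10 = 20. Since 40 > 20, the triangle inequality is violated. (Note: √d, the ordinary Euclidean distance, IS a metric.)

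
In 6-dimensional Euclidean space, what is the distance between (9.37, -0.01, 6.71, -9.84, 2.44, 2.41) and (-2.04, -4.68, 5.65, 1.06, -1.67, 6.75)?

√(Σ(x_i - y_i)²) = √((9.37 - (-2.04))² + (-0.01 - (-4.68))² + (6.71 - 5.65)² + (-9.84 - 1.06)² + (2.44 - (-1.67))² + (2.41 - 6.75)²)
= √(11.41² + 4.67² + 1.06² + (-10.9)² + 4.11² + (-4.34)²) = √(130.1881 + 21.8089 + 1.1236 + 118.81 + 16.8921 + 18.8356) = √307.6583 ≈ 17.5402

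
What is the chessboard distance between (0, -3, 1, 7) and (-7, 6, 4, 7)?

max(|x_i - y_i|) = max(|0 - (-7)|, |-3 - 6|, |1 - 4|, |7 - 7|) = max(7, 9, 3, 0) = 9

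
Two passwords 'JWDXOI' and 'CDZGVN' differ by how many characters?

Differing positions: 1, 2, 3, 4, 5, 6. Hamming distance = 6.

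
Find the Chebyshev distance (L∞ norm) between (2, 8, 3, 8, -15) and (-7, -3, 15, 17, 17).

max(|x_i - y_i|) = max(|2 - (-7)|, |8 - (-3)|, |3 - 15|, |8 - 17|, |-15 - 17|) = max(9, 11, 12, 9, 32) = 32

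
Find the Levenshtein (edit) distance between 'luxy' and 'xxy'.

Let D[i][j] be the edit distance between the first i characters of 'luxy' and the first j characters of 'xxy', with D[i][0] = i, D[0][j] = j, and D[i][j] = D[i-1][j-1] if the characters match, else 1 + min(D[i-1][j], D[i][j-1], D[i-1][j-1]). Filling the table (rows: prefixes of 'luxy', columns: prefixes of 'xxy'):
     ε  x  x  y
  ε  0  1  2  3
  l  1  1  2  3
  u  2  2  2  3
  x  3  2  2  3
  y  4  3  3  2
The bottom-right entry gives D[4][3] = 2, so no sequence of fewer than 2 edits works. Backtracking through the table gives one optimal edit sequence (2 edits):
  luxy → uxy (del l @1)
  uxy → xxy (sub u→x @1)
Edit distance = 2.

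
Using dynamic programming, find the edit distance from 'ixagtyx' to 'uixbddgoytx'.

Let D[i][j] be the edit distance between the first i characters of 'ixagtyx' and the first j characters of 'uixbddgoytx', with D[i][0] = i, D[0][j] = j, and D[i][j] = D[i-1][j-1] if the characters match, else 1 + min(D[i-1][j], D[i][j-1], D[i-1][j-1]). Filling the table (rows: prefixes of 'ixagtyx', columns: prefixes of 'uixbddgoytx'):
     ε  u  i  x  b  d  d  g  o  y  t  x
  ε  0  1  2  3  4  5  6  7  8  9 10 11
  i  1  1  1  2  3  4  5  6  7  8  9 10
  x  2  2  2  1  2  3  4  5  6  7  8  9
  a  3  3  3  2  2  3  4  5  6  7  8  9
  g  4  4  4  3  3  3  4  4  5  6  7  8
  t  5  5  5  4  4  4  4  5  5  6  6  7
  y  6  6  6  5  5  5  5  5  6  5  6  7
  x  7  7  7  6  6  6  6  6  6  6  6  6
The bottom-right entry gives D[7][11] = 6, so no sequence of fewer than 6 edits works. Backtracking through the table gives one optimal edit sequence (6 edits):
  ixagtyx → uixagtyx (ins u @1)
  uixagtyx → uixbagtyx (ins b @4)
  uixbagtyx → uixbdagtyx (ins d @5)
  uixbdagtyx → uixbddgtyx (sub a→d @6)
  uixbddgtyx → uixbddgoyx (sub t→o @8)
  uixbddgoyx → uixbddgoytx (ins t @10)
Edit distance = 6.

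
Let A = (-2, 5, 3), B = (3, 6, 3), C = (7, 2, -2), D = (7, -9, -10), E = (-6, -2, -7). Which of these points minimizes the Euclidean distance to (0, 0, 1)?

Distances: d(A) ≈ 5.7446, d(B) = 7, d(C) ≈ 7.874, d(D) ≈ 15.843, d(E) ≈ 10.198. Nearest: A = (-2, 5, 3) with distance 5.7446.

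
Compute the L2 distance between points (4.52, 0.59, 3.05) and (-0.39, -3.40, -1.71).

(Σ|x_i - y_i|^2)^(1/2) = (|4.52 - (-0.39)|^2 + |0.59 - (-3.4)|^2 + |3.05 - (-1.71)|^2)^(1/2)
= (4.91^2 + 3.99^2 + 4.76^2)^(1/2) = (24.1081 + 15.9201 + 22.6576)^(1/2) = (62.6858)^(1/2) ≈ 7.9174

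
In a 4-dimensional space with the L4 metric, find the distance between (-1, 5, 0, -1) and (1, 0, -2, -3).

(Σ|x_i - y_i|^4)^(1/4) = (|-1 - 1|^4 + |5 - 0|^4 + |0 - (-2)|^4 + |-1 - (-3)|^4)^(1/4)
= (2^4 + 5^4 + 2^4 + 2^4)^(1/4) = (16 + 625 + 16 + 16)^(1/4) = (673)^(1/4) ≈ 5.0934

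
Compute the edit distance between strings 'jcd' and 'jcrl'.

Let D[i][j] be the edit distance between the first i characters of 'jcd' and the first j characters of 'jcrl', with D[i][0] = i, D[0][j] = j, and D[i][j] = D[i-1][j-1] if the characters match, else 1 + min(D[i-1][j], D[i][j-1], D[i-1][j-1]). Filling the table (rows: prefixes of 'jcd', columns: prefixes of 'jcrl'):
     ε  j  c  r  l
  ε  0  1  2  3  4
  j  1  0  1  2  3
  c  2  1  0  1  2
  d  3  2  1  1  2
The bottom-right entry gives D[3][4] = 2, so no sequence of fewer than 2 edits works. Backtracking through the table gives one optimal edit sequence (2 edits):
  jcd → jcrd (ins r @3)
  jcrd → jcrl (sub d→l @4)
Edit distance = 2.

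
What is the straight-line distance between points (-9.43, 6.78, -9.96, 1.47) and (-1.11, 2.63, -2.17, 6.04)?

√(Σ(x_i - y_i)²) = √((-9.43 - (-1.11))² + (6.78 - 2.63)² + (-9.96 - (-2.17))² + (1.47 - 6.04)²)
= √((-8.32)² + 4.15² + (-7.79)² + (-4.57)²) = √(69.2224 + 17.2225 + 60.6841 + 20.8849) = √168.0139 ≈ 12.962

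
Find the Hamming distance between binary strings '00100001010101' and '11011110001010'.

Differing positions: 1, 2, 3, 4, 5, 6, 7, 8, 10, 11, 12, 13, 14. Hamming distance = 13.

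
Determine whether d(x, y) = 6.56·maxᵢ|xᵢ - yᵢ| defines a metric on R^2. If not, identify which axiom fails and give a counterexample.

Yes. The L∞ (Chebyshev) norm induces a metric on R^2, and multiplying a metric by a positive constant 6.56 > 0 preserves all four axioms: non-negativity (6.56·||x-y|| ≥ 0), identity (6.56·||x-y|| = 0 ⟺ ||x-y|| = 0 ⟺ x = y), symmetry (||x-y|| = ||y-x||), and the triangle inequality (6.56·||x-z|| ≤ 6.56·||x-y|| + 6.56·||y-z||). So d is a metric.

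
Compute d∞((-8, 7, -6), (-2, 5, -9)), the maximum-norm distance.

max(|x_i - y_i|) = max(|-8 - (-2)|, |7 - 5|, |-6 - (-9)|) = max(6, 2, 3) = 6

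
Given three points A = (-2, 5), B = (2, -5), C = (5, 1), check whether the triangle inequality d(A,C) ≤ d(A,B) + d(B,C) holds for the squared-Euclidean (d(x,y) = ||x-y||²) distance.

d(A,B) = 4² + 10² = 116, d(B,C) = 3² + 6² = 45, d(A,C) = 7² + 4² = 65.
d(A,C) = 65 ≤ 116 + 45 = 161. Triangle inequality is satisfied.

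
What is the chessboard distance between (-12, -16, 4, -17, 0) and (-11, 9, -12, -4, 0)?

max(|x_i - y_i|) = max(|-12 - (-11)|, |-16 - 9|, |4 - (-12)|, |-17 - (-4)|, |0 - 0|) = max(1, 25, 16, 13, 0) = 25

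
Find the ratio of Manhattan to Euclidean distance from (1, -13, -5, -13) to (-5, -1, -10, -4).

L1 = |1 - (-5)| + |-13 - (-1)| + |-5 - (-10)| + |-13 - (-4)| = 6 + 12 + 5 + 9 = 32
L2 = √(6² + 12² + 5² + 9²) = √286 ≈ 16.9115
L1 ≥ L2 always (equality iff movement is along one axis); L1 > L2 here.
Ratio L1/L2 = 32/√286 ≈ 1.8922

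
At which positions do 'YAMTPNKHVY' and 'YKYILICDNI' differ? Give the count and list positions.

Differing positions: 2, 3, 4, 5, 6, 7, 8, 9, 10. Hamming distance = 9.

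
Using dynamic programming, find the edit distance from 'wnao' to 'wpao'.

Let D[i][j] be the edit distance between the first i characters of 'wnao' and the first j characters of 'wpao', with D[i][0] = i, D[0][j] = j, and D[i][j] = D[i-1][j-1] if the characters match, else 1 + min(D[i-1][j], D[i][j-1], D[i-1][j-1]). Filling the table (rows: prefixes of 'wnao', columns: prefixes of 'wpao'):
     ε  w  p  a  o
  ε  0  1  2  3  4
  w  1  0  1  2  3
  n  2  1  1  2  3
  a  3  2  2  1  2
  o  4  3  3  2  1
The bottom-right entry gives D[4][4] = 1, so no sequence of fewer than 1 edit works. Backtracking through the table gives one optimal edit sequence (1 edit):
  wnao → wpao (sub n→p @2)
Edit distance = 1.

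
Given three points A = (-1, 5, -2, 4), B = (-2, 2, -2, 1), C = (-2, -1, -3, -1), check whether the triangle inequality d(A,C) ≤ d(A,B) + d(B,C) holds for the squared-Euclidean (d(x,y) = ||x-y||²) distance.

d(A,B) = 1² + 3² + 0² + 3² = 19, d(B,C) = 0² + 3² + 1² + 2² = 14, d(A,C) = 1² + 6² + 1² + 5² = 63.
d(A,C) = 63 > 19 + 14 = 33. Triangle inequality is VIOLATED. (Squared-Euclidean is not a metric — this is a counterexample.)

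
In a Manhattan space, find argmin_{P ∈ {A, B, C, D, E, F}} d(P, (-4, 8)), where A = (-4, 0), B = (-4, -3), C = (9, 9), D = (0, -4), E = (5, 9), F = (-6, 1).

Distances: d(A) = 8, d(B) = 11, d(C) = 14, d(D) = 16, d(E) = 10, d(F) = 9. Nearest: A = (-4, 0) with distance 8.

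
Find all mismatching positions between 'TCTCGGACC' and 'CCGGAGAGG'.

Differing positions: 1, 3, 4, 5, 8, 9. Hamming distance = 6.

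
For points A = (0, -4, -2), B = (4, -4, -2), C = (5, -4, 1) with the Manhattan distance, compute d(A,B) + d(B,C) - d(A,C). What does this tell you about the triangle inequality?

d(A,B) = 4 + 0 + 0 = 4, d(B,C) = 1 + 0 + 3 = 4, d(A,C) = 5 + 0 + 3 = 8.
d(A,B) + d(B,C) - d(A,C) = 4 + 4 - 8 = 8 - 8 = 0. This is ≥ 0, so the triangle inequality holds for these points.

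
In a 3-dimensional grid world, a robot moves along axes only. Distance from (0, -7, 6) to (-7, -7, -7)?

Σ|x_i - y_i| = |0 - (-7)| + |-7 - (-7)| + |6 - (-7)| = 7 + 0 + 13 = 20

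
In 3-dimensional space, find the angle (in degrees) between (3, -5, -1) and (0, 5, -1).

With u = (3, -5, -1), v = (0, 5, -1):
u·v = 3·0 + (-5)·5 + (-1)·(-1) = 0 + (-25) + 1 = -24.
|u| = √(3² + (-5)² + (-1)²) = √35, |v| = √(0² + 5² + (-1)²) = √26, so |u||v| = √(35·26) = √910.
cos θ = (u·v)/(|u||v|) = -24/√910 ≈ -0.795592
θ = arccos(-0.795592) ≈ 142.71°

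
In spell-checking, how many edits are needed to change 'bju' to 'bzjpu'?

Let D[i][j] be the edit distance between the first i characters of 'bju' and the first j characters of 'bzjpu', with D[i][0] = i, D[0][j] = j, and D[i][j] = D[i-1][j-1] if the characters match, else 1 + min(D[i-1][j], D[i][j-1], D[i-1][j-1]). Filling the table (rows: prefixes of 'bju', columns: prefixes of 'bzjpu'):
     ε  b  z  j  p  u
  ε  0  1  2  3  4  5
  b  1  0  1  2  3  4
  j  2  1  1  1  2  3
  u  3  2  2  2  2  2
The bottom-right entry gives D[3][5] = 2, so no sequence of fewer than 2 edits works. Backtracking through the table gives one optimal edit sequence (2 edits):
  bju → bzju (ins z @2)
  bzju → bzjpu (ins p @4)
Edit distance = 2.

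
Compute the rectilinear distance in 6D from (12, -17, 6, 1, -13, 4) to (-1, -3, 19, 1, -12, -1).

Σ|x_i - y_i| = |12 - (-1)| + |-17 - (-3)| + |6 - 19| + |1 - 1| + |-13 - (-12)| + |4 - (-1)| = 13 + 14 + 13 + 0 + 1 + 5 = 46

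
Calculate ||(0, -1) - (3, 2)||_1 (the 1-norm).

Σ|x_i - y_i| = |0 - 3| + |-1 - 2| = 3 + 3 = 6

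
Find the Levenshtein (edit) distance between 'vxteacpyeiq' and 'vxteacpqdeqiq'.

Let D[i][j] be the edit distance between the first i characters of 'vxteacpyeiq' and the first j characters of 'vxteacpqdeqiq', with D[i][0] = i, D[0][j] = j, and D[i][j] = D[i-1][j-1] if the characters match, else 1 + min(D[i-1][j], D[i][j-1], D[i-1][j-1]). Filling the table (rows: prefixes of 'vxteacpyeiq', columns: prefixes of 'vxteacpqdeqiq'):
     ε  v  x  t  e  a  c  p  q  d  e  q  i  q
  ε  0  1  2  3  4  5  6  7  8  9 10 11 12 13
  v  1  0  1  2  3  4  5  6  7  8  9 10 11 12
  x  2  1  0  1  2  3  4  5  6  7  8  9 10 11
  t  3  2  1  0  1  2  3  4  5  6  7  8  9 10
  e  4  3  2  1  0  1  2  3  4  5  6  7  8  9
  a  5  4  3  2  1  0  1  2  3  4  5  6  7  8
  c  6  5  4  3  2  1  0  1  2  3  4  5  6  7
  p  7  6  5  4  3  2  1  0  1  2  3  4  5  6
  y  8  7  6  5  4  3  2  1  1  2  3  4  5  6
  e  9  8  7  6  5  4  3  2  2  2  2  3  4  5
  i 10  9  8  7  6  5  4  3  3  3  3  3  3  4
  q 11 10  9  8  7  6  5  4  3  4  4  3  4  3
The bottom-right entry gives D[11][13] = 3, so no sequence of fewer than 3 edits works. Backtracking through the table gives one optimal edit sequence (3 edits):
  vxteacpyeiq → vxteacpqyeiq (ins q @8)
  vxteacpqyeiq → vxteacpqdeiq (sub y→d @9)
  vxteacpqdeiq → vxteacpqdeqiq (ins q @11)
Edit distance = 3.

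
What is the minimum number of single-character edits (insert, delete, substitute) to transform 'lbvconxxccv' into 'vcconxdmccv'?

Let D[i][j] be the edit distance between the first i characters of 'lbvconxxccv' and the first j characters of 'vcconxdmccv', with D[i][0] = i, D[0][j] = j, and D[i][j] = D[i-1][j-1] if the characters match, else 1 + min(D[i-1][j], D[i][j-1], D[i-1][j-1]). Filling the table (rows: prefixes of 'lbvconxxccv', columns: prefixes of 'vcconxdmccv'):
     ε  v  c  c  o  n  x  d  m  c  c  v
  ε  0  1  2  3  4  5  6  7  8  9 10 11
  l  1  1  2  3  4  5  6  7  8  9 10 11
  b  2  2  2  3  4  5  6  7  8  9 10 11
  v  3  2  3  3  4  5  6  7  8  9 10 10
  c  4  3  2  3  4  5  6  7  8  8  9 10
  o  5  4  3  3  3  4  5  6  7  8  9 10
  n  6  5  4  4  4  3  4  5  6  7  8  9
  x  7  6  5  5  5  4  3  4  5  6  7  8
  x  8  7  6  6  6  5  4  4  5  6  7  8
  c  9  8  7  6  7  6  5  5  5  5  6  7
  c 10  9  8  7  7  7  6  6  6  5  5  6
  v 11 10  9  8  8  8  7  7  7  6  6  5
The bottom-right entry gives D[11][11] = 5, so no sequence of fewer than 5 edits works. Backtracking through the table gives one optimal edit sequence (5 edits):
  lbvconxxccv → bvconxxccv (del l @1)
  bvconxxccv → vvconxxccv (sub b→v @1)
  vvconxxccv → vcconxxccv (sub v→c @2)
  vcconxxccv → vcconxdxccv (ins d @7)
  vcconxdxccv → vcconxdmccv (sub x→m @8)
Edit distance = 5.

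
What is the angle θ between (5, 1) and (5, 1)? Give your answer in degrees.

With u = (5, 1), v = (5, 1):
u·v = 5·5 + 1·1 = 25 + 1 = 26.
|u| = √(5² + 1²) = √26, |v| = √(5² + 1²) = √26, so |u||v| = √(26·26) = √676 = 26.
cos θ = (u·v)/(|u||v|) = 26/26 = 1 (the vectors are parallel, pointing the same way)
θ = arccos(1) = 0°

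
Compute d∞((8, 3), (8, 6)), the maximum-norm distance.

max(|x_i - y_i|) = max(|8 - 8|, |3 - 6|) = max(0, 3) = 3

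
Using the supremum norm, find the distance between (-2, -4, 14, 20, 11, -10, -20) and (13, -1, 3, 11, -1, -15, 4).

max(|x_i - y_i|) = max(|-2 - 13|, |-4 - (-1)|, |14 - 3|, |20 - 11|, |11 - (-1)|, |-10 - (-15)|, |-20 - 4|) = max(15, 3, 11, 9, 12, 5, 24) = 24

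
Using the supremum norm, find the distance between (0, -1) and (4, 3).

max(|x_i - y_i|) = max(|0 - 4|, |-1 - 3|) = max(4, 4) = 4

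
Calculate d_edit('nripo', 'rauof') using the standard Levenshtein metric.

Let D[i][j] be the edit distance between the first i characters of 'nripo' and the first j characters of 'rauof', with D[i][0] = i, D[0][j] = j, and D[i][j] = D[i-1][j-1] if the characters match, else 1 + min(D[i-1][j], D[i][j-1], D[i-1][j-1]). Filling the table (rows: prefixes of 'nripo', columns: prefixes of 'rauof'):
     ε  r  a  u  o  f
  ε  0  1  2  3  4  5
  n  1  1  2  3  4  5
  r  2  1  2  3  4  5
  i  3  2  2  3  4  5
  p  4  3  3  3  4  5
  o  5  4  4  4  3  4
The bottom-right entry gives D[5][5] = 4, so no sequence of fewer than 4 edits works. Backtracking through the table gives one optimal edit sequence (4 edits):
  nripo → ripo (del n @1)
  ripo → rapo (sub i→a @2)
  rapo → rauo (sub p→u @3)
  rauo → rauof (ins f @5)
Edit distance = 4.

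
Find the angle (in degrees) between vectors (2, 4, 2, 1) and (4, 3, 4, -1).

With u = (2, 4, 2, 1), v = (4, 3, 4, -1):
u·v = 2·4 + 4·3 + 2·4 + 1·(-1) = 8 + 12 + 8 + (-1) = 27.
|u| = √(2² + 4² + 2² + 1²) = √25, |v| = √(4² + 3² + 4² + (-1)²) = √42, so |u||v| = √(25·42) = √1050.
cos θ = (u·v)/(|u||v|) = 27/√1050 ≈ 0.833238
θ = arccos(0.833238) ≈ 33.57°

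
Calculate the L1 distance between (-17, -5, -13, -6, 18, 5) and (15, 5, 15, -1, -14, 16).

Σ|x_i - y_i| = |-17 - 15| + |-5 - 5| + |-13 - 15| + |-6 - (-1)| + |18 - (-14)| + |5 - 16| = 32 + 10 + 28 + 5 + 32 + 11 = 118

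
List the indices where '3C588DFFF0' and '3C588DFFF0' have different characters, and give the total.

Differing positions: none. Hamming distance = 0.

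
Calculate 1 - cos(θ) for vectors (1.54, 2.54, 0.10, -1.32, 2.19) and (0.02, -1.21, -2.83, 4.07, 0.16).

With u = (1.54, 2.54, 0.10, -1.32, 2.19), v = (0.02, -1.21, -2.83, 4.07, 0.16):
u·v = 1.54·0.02 + 2.54·(-1.21) + 0.1·(-2.83) + (-1.32)·4.07 + 2.19·0.16 = 0.0308 + (-3.0734) + (-0.283) + (-5.3724) + 0.3504 = -8.3476.
|u| = √(1.54² + 2.54² + 0.1² + (-1.32)² + 2.19²) = √(2.3716 + 6.4516 + 0.01 + 1.7424 + 4.7961) = √15.3717, |v| = √(0.02² + (-1.21)² + (-2.83)² + 4.07² + 0.16²) = √(0.0004 + 1.4641 + 8.0089 + 16.5649 + 0.0256) = √26.0639.
cos θ = (u·v)/(|u||v|) = -8.3476/(√15.3717·√26.0639) ≈ -0.417
Cosine distance = 1 - cos θ ≈ 1 - (-0.417) = 1.417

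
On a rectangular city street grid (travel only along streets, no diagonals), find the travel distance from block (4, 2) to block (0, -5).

Σ|x_i - y_i| = |4 - 0| + |2 - (-5)| = 4 + 7 = 11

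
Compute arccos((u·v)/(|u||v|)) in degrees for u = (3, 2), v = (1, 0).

With u = (3, 2), v = (1, 0):
u·v = 3·1 + 2·0 = 3 + 0 = 3.
|u| = √(3² + 2²) = √13, |v| = √(1² + 0²) = √1, so |u||v| = √(13·1) = √13.
cos θ = (u·v)/(|u||v|) = 3/√13 ≈ 0.83205
θ = arccos(0.83205) ≈ 33.69°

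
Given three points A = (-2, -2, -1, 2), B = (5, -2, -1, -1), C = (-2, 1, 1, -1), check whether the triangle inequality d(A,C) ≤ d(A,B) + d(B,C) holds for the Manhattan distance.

d(A,B) = 7 + 0 + 0 + 3 = 10, d(B,C) = 7 + 3 + 2 + 0 = 12, d(A,C) = 0 + 3 + 2 + 3 = 8.
d(A,C) = 8 ≤ 10 + 12 = 22. Triangle inequality is satisfied.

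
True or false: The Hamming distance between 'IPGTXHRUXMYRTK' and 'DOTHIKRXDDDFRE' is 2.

Differing positions: 1, 2, 3, 4, 5, 6, 8, 9, 10, 11, 12, 13, 14. Hamming distance = 13, so the claim that d_H = 2 is false.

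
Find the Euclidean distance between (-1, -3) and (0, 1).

√(Σ(x_i - y_i)²) = √((-1 - 0)² + (-3 - 1)²)
= √((-1)² + (-4)²) = √(1 + 16) = √17 ≈ 4.1231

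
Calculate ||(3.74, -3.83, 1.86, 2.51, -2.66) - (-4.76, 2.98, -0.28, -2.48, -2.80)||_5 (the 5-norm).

(Σ|x_i - y_i|^5)^(1/5) = (|3.74 - (-4.76)|^5 + |-3.83 - 2.98|^5 + |1.86 - (-0.28)|^5 + |2.51 - (-2.48)|^5 + |-2.66 - (-2.8)|^5)^(1/5)
= (8.5^5 + 6.81^5 + 2.14^5 + 4.99^5 + 0.14^5)^(1/5) ≈ (44370.5312 + 14646.5575 + 44.8817 + 3093.8748 + 0.0001)^(1/5) = (62155.8453)^(1/5) ≈ 9.0928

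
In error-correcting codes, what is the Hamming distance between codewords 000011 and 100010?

Differing positions: 1, 6. Hamming distance = 2.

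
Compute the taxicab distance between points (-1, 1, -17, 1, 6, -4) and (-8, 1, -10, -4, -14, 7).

Σ|x_i - y_i| = |-1 - (-8)| + |1 - 1| + |-17 - (-10)| + |1 - (-4)| + |6 - (-14)| + |-4 - 7| = 7 + 0 + 7 + 5 + 20 + 11 = 50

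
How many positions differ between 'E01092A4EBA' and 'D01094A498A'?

Differing positions: 1, 6, 9, 10. Hamming distance = 4.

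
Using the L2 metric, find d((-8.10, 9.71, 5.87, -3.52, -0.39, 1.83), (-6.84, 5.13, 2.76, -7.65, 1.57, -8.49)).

√(Σ(x_i - y_i)²) = √((-8.1 - (-6.84))² + (9.71 - 5.13)² + (5.87 - 2.76)² + (-3.52 - (-7.65))² + (-0.39 - 1.57)² + (1.83 - (-8.49))²)
= √((-1.26)² + 4.58² + 3.11² + 4.13² + (-1.96)² + 10.32²) = √(1.5876 + 20.9764 + 9.6721 + 17.0569 + 3.8416 + 106.5024) = √159.637 ≈ 12.6348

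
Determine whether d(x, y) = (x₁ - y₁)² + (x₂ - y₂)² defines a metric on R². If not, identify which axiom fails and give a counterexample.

No. The squared Euclidean distance fails the triangle inequality. Counterexample: x = (0, 0), y = (5, 3), z = (10, 6). d(x,z) = 10² + 6² = 136, but d(x,y) + d(y,z) = (5² + 3²) + (5² + 3²) = 34 + 34 = 68. Since 136 > 68, the triangle inequality is violated. (Note: √d, the ordinary Euclidean distance, IS a metric.)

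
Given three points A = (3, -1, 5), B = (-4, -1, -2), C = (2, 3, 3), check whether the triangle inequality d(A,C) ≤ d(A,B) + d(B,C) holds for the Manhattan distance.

d(A,B) = 7 + 0 + 7 = 14, d(B,C) = 6 + 4 + 5 = 15, d(A,C) = 1 + 4 + 2 = 7.
d(A,C) = 7 ≤ 14 + 15 = 29. Triangle inequality is satisfied.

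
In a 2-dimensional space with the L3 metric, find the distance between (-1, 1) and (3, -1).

(Σ|x_i - y_i|^3)^(1/3) = (|-1 - 3|^3 + |1 - (-1)|^3)^(1/3)
= (4^3 + 2^3)^(1/3) = (64 + 8)^(1/3) = (72)^(1/3) ≈ 4.1602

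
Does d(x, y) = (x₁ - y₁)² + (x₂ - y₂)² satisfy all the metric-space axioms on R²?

No. The squared Euclidean distance fails the triangle inequality. Counterexample: x = (0, 0), y = (3, 5), z = (6, 10). d(x,z) = 6² + 10² = 136, but d(x,y) + d(y,z) = (3² + 5²) + (3² + 5²) = 34 + 34 = 68. Since 136 > 68, the triangle inequality is violated. (Note: √d, the ordinary Euclidean distance, IS a metric.)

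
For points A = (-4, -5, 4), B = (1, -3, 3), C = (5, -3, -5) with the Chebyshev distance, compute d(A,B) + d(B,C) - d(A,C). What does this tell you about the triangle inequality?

d(A,B) = max(5, 2, 1) = 5, d(B,C) = max(4, 0, 8) = 8, d(A,C) = max(9, 2, 9) = 9.
d(A,B) + d(B,C) - d(A,C) = 5 + 8 - 9 = 13 - 9 = 4. This is ≥ 0, so the triangle inequality holds for these points.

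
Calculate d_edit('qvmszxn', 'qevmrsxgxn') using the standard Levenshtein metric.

Let D[i][j] be the edit distance between the first i characters of 'qvmszxn' and the first j characters of 'qevmrsxgxn', with D[i][0] = i, D[0][j] = j, and D[i][j] = D[i-1][j-1] if the characters match, else 1 + min(D[i-1][j], D[i][j-1], D[i-1][j-1]). Filling the table (rows: prefixes of 'qvmszxn', columns: prefixes of 'qevmrsxgxn'):
     ε  q  e  v  m  r  s  x  g  x  n
  ε  0  1  2  3  4  5  6  7  8  9 10
  q  1  0  1  2  3  4  5  6  7  8  9
  v  2  1  1  1  2  3  4  5  6  7  8
  m  3  2  2  2  1  2  3  4  5  6  7
  s  4  3  3  3  2  2  2  3  4  5  6
  z  5  4  4  4  3  3  3  3  4  5  6
  x  6  5  5  5  4  4  4  3  4  4  5
  n  7  6  6  6  5  5  5  4  4  5  4
The bottom-right entry gives D[7][10] = 4, so no sequence of fewer than 4 edits works. Backtracking through the table gives one optimal edit sequence (4 edits):
  qvmszxn → qevmszxn (ins e @2)
  qevmszxn → qevmrszxn (ins r @5)
  qevmrszxn → qevmrsxzxn (ins x @7)
  qevmrsxzxn → qevmrsxgxn (sub z→g @8)
Edit distance = 4.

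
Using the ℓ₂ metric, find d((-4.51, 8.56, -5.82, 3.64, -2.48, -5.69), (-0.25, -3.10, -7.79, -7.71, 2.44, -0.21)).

√(Σ(x_i - y_i)²) = √((-4.51 - (-0.25))² + (8.56 - (-3.1))² + (-5.82 - (-7.79))² + (3.64 - (-7.71))² + (-2.48 - 2.44)² + (-5.69 - (-0.21))²)
= √((-4.26)² + 11.66² + 1.97² + 11.35² + (-4.92)² + (-5.48)²) = √(18.1476 + 135.9556 + 3.8809 + 128.8225 + 24.2064 + 30.0304) = √341.0434 ≈ 18.4674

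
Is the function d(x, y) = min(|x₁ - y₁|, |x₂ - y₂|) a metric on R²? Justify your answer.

No. d fails identity of indiscernibles: take x = (4, 0) and y = (4, 9). Then d(x,y) = min(|4 - 4|, |0 - 9|) = min(0, 9) = 0, yet x ≠ y.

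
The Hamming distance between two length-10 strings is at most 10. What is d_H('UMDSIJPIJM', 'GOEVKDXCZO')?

Differing positions: 1, 2, 3, 4, 5, 6, 7, 8, 9, 10. Hamming distance = 10. The maximum possible Hamming distance for length-10 strings is 10, so d_H/10 = 10/10 = 1.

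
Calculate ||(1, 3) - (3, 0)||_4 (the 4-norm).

(Σ|x_i - y_i|^4)^(1/4) = (|1 - 3|^4 + |3 - 0|^4)^(1/4)
= (2^4 + 3^4)^(1/4) = (16 + 81)^(1/4) = (97)^(1/4) ≈ 3.1383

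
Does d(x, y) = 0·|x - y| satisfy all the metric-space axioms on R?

No. With c = 0, d(x,y) = 0 for all x, y. This fails identity of indiscernibles: d(8, 12) = 0 but 8 ≠ 12.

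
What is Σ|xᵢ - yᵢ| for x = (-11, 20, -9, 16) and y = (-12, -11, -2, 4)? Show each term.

Σ|x_i - y_i| = |-11 - (-12)| + |20 - (-11)| + |-9 - (-2)| + |16 - 4| = 1 + 31 + 7 + 12 = 51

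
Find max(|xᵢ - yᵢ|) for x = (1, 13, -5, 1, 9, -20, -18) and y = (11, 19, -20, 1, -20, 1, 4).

max(|x_i - y_i|) = max(|1 - 11|, |13 - 19|, |-5 - (-20)|, |1 - 1|, |9 - (-20)|, |-20 - 1|, |-18 - 4|) = max(10, 6, 15, 0, 29, 21, 22) = 29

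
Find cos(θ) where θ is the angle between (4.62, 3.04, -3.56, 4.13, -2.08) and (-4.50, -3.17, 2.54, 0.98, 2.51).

With u = (4.62, 3.04, -3.56, 4.13, -2.08), v = (-4.50, -3.17, 2.54, 0.98, 2.51):
u·v = 4.62·(-4.5) + 3.04·(-3.17) + (-3.56)·2.54 + 4.13·0.98 + (-2.08)·2.51 = (-20.79) + (-9.6368) + (-9.0424) + 4.0474 + (-5.2208) = -40.6426.
|u| = √(4.62² + 3.04² + (-3.56)² + 4.13² + (-2.08)²) = √(21.3444 + 9.2416 + 12.6736 + 17.0569 + 4.3264) = √64.6429, |v| = √((-4.5)² + (-3.17)² + 2.54² + 0.98² + 2.51²) = √(20.25 + 10.0489 + 6.4516 + 0.9604 + 6.3001) = √44.011.
cos θ = (u·v)/(|u||v|) = -40.6426/(√64.6429·√44.011) ≈ -0.762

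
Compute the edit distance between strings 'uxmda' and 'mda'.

Let D[i][j] be the edit distance between the first i characters of 'uxmda' and the first j characters of 'mda', with D[i][0] = i, D[0][j] = j, and D[i][j] = D[i-1][j-1] if the characters match, else 1 + min(D[i-1][j], D[i][j-1], D[i-1][j-1]). Filling the table (rows: prefixes of 'uxmda', columns: prefixes of 'mda'):
     ε  m  d  a
  ε  0  1  2  3
  u  1  1  2  3
  x  2  2  2  3
  m  3  2  3  3
  d  4  3  2  3
  a  5  4  3  2
The bottom-right entry gives D[5][3] = 2, so no sequence of fewer than 2 edits works. Backtracking through the table gives one optimal edit sequence (2 edits):
  uxmda → xmda (del u @1)
  xmda → mda (del x @1)
Edit distance = 2.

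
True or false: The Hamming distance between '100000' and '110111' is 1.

Differing positions: 2, 4, 5, 6. Hamming distance = 4, so the claim that d_H = 1 is false.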